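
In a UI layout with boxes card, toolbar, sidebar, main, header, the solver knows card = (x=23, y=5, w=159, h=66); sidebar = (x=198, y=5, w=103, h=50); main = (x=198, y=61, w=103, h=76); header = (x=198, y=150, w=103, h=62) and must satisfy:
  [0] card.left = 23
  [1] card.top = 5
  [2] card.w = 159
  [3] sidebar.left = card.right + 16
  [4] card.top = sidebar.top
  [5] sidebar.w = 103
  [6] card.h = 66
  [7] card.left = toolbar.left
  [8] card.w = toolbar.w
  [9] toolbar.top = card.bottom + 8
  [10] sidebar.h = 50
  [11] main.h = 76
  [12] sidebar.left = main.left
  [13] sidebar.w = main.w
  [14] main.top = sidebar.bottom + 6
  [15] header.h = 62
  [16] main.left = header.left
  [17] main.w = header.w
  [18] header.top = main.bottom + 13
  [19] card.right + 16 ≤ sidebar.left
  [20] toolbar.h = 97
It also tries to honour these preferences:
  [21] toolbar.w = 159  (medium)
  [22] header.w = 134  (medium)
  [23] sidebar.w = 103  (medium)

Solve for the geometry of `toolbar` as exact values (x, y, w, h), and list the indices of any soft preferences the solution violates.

1. toolbar.x = 23  [card.left = toolbar.left]
2. toolbar.w = 159  [card.w = toolbar.w]
3. toolbar.y = 79  [toolbar.top = card.bottom + 8]
4. toolbar.h = 97  [toolbar.h = 97]

toolbar = (x=23, y=79, w=159, h=97)
violated soft preferences: 22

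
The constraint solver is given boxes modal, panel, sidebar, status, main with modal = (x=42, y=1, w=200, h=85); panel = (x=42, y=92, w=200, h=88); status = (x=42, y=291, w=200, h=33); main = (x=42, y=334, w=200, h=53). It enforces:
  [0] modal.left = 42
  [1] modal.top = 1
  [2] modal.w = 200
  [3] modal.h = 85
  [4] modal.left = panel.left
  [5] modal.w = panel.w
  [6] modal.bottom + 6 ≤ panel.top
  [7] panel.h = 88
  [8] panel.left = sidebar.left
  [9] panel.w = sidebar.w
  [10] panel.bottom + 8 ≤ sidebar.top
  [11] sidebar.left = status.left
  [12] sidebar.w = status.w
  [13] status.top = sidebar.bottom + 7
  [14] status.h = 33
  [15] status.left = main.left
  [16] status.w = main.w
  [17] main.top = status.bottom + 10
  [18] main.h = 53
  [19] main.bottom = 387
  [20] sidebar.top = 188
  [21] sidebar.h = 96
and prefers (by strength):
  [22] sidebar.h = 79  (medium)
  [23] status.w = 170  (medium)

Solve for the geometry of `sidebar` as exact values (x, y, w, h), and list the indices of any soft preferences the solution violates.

1. sidebar.x = 42  [panel.left = sidebar.left]
2. sidebar.w = 200  [panel.w = sidebar.w]
3. sidebar.y = 188  [sidebar.top = 188]
4. sidebar.h = 96  [sidebar.h = 96]

sidebar = (x=42, y=188, w=200, h=96)
violated soft preferences: 22, 23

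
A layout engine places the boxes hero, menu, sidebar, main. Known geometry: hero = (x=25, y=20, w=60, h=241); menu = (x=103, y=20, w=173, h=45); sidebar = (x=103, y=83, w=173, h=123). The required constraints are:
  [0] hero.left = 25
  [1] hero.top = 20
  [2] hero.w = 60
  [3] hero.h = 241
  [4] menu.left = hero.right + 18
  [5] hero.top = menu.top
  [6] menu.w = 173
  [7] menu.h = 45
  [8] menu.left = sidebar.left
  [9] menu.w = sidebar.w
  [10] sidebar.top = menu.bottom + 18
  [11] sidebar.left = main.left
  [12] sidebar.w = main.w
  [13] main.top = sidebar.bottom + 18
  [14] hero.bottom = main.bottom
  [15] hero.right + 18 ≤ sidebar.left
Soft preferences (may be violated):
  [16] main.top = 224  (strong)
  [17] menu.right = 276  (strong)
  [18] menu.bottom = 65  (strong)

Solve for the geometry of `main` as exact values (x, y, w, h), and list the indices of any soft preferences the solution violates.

1. main.x = 103  [sidebar.left = main.left]
2. main.w = 173  [sidebar.w = main.w]
3. main.y = 224  [main.top = sidebar.bottom + 18]
4. main.h = 37  [hero.bottom = main.bottom]

main = (x=103, y=224, w=173, h=37)
violated soft preferences: none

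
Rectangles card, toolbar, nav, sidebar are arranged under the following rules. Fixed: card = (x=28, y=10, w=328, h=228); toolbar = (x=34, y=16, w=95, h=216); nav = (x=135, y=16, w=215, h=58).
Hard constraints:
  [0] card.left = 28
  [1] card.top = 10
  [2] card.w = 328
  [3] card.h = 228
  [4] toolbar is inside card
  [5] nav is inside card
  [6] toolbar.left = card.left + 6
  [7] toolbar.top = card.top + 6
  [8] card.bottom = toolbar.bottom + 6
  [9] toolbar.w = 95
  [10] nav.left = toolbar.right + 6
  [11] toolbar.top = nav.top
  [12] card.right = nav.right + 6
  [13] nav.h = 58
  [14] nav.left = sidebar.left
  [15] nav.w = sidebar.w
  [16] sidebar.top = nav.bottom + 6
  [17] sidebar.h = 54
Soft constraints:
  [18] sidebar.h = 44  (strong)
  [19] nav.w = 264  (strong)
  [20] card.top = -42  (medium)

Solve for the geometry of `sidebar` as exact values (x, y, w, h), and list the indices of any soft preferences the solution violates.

sidebar = (x=135, y=80, w=215, h=54)
violated soft preferences: 18, 19, 20

1. sidebar.x = 135  [nav.left = sidebar.left]
2. sidebar.w = 215  [nav.w = sidebar.w]
3. sidebar.y = 80  [sidebar.top = nav.bottom + 6]
4. sidebar.h = 54  [sidebar.h = 54]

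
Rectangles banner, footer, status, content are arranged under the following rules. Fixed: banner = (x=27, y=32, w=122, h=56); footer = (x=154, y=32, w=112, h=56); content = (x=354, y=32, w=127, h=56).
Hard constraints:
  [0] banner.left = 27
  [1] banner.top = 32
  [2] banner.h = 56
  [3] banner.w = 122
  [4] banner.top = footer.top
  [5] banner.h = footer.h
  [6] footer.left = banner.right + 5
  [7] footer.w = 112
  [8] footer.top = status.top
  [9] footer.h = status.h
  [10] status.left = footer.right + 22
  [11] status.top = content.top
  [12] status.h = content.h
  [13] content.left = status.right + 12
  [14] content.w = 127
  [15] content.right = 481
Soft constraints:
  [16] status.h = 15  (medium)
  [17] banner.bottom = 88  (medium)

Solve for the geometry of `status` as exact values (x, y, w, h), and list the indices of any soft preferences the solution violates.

1. status.y = 32  [footer.top = status.top]
2. status.h = 56  [footer.h = status.h]
3. status.x = 288  [status.left = footer.right + 22]
4. status.w = 54  [content.left = status.right + 12]

status = (x=288, y=32, w=54, h=56)
violated soft preferences: 16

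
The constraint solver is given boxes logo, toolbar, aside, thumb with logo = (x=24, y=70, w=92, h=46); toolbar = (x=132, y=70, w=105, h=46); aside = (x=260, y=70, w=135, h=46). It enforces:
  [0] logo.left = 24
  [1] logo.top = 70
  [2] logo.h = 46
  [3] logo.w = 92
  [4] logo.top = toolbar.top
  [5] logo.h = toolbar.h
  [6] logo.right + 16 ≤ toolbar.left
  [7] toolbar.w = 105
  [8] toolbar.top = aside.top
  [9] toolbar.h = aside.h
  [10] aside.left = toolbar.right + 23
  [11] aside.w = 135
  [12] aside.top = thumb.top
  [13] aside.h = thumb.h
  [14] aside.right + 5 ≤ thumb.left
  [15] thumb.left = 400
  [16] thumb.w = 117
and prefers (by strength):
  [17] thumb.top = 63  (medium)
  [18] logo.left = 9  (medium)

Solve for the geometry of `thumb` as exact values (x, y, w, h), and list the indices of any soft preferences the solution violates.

1. thumb.y = 70  [aside.top = thumb.top]
2. thumb.h = 46  [aside.h = thumb.h]
3. thumb.x = 400  [thumb.left = 400]
4. thumb.w = 117  [thumb.w = 117]

thumb = (x=400, y=70, w=117, h=46)
violated soft preferences: 17, 18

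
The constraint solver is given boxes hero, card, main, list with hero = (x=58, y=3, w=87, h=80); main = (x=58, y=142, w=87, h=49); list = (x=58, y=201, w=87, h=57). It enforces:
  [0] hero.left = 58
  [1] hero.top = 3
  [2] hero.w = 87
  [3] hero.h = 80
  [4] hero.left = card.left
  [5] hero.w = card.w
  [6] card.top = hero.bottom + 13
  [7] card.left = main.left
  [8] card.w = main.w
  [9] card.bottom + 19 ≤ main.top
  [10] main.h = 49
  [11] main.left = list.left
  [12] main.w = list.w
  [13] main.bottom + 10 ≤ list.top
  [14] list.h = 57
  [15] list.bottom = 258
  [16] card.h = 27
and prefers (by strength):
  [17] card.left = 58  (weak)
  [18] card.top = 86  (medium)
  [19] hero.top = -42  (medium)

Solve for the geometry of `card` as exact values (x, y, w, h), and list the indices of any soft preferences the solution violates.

1. card.x = 58  [hero.left = card.left]
2. card.w = 87  [hero.w = card.w]
3. card.y = 96  [card.top = hero.bottom + 13]
4. card.h = 27  [card.h = 27]

card = (x=58, y=96, w=87, h=27)
violated soft preferences: 18, 19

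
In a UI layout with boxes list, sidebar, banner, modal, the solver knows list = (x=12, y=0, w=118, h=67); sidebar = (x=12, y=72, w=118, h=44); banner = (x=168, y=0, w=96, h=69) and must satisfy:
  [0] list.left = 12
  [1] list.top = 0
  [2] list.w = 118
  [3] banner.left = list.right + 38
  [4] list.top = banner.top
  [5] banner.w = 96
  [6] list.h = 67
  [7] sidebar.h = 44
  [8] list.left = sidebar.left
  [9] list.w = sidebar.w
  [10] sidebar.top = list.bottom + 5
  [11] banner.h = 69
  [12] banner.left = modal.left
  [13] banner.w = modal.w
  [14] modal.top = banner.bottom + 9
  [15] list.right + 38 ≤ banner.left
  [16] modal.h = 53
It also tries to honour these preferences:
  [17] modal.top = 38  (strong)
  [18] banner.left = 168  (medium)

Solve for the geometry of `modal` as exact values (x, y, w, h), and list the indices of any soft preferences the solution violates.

modal = (x=168, y=78, w=96, h=53)
violated soft preferences: 17

1. modal.x = 168  [banner.left = modal.left]
2. modal.w = 96  [banner.w = modal.w]
3. modal.y = 78  [modal.top = banner.bottom + 9]
4. modal.h = 53  [modal.h = 53]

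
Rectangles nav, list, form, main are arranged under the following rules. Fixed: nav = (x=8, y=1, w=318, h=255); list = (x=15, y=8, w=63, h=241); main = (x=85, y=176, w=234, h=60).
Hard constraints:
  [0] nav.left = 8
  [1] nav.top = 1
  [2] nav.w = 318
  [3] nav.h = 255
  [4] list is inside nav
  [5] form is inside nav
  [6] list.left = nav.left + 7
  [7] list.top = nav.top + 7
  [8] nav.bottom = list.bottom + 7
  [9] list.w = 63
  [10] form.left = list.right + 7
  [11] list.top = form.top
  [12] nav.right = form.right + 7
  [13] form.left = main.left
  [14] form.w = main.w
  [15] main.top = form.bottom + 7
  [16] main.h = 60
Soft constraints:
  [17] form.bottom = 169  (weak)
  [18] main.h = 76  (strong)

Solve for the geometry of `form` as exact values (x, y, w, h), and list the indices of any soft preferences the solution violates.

1. form.x = 85  [form.left = list.right + 7]
2. form.y = 8  [list.top = form.top]
3. form.w = 234  [nav.right = form.right + 7]
4. form.h = 161  [main.top = form.bottom + 7]

form = (x=85, y=8, w=234, h=161)
violated soft preferences: 18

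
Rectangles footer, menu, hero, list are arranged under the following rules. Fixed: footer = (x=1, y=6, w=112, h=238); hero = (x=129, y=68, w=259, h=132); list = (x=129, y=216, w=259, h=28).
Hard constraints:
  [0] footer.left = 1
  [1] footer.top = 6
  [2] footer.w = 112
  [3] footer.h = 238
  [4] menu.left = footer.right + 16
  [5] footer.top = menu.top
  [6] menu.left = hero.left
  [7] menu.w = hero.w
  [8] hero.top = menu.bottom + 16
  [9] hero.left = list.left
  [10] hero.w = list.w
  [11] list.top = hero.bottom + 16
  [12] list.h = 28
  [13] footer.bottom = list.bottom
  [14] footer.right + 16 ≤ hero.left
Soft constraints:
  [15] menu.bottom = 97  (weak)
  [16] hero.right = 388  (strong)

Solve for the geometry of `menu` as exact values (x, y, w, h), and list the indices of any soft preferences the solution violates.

menu = (x=129, y=6, w=259, h=46)
violated soft preferences: 15

1. menu.x = 129  [menu.left = footer.right + 16]
2. menu.y = 6  [footer.top = menu.top]
3. menu.w = 259  [menu.w = hero.w]
4. menu.h = 46  [hero.top = menu.bottom + 16]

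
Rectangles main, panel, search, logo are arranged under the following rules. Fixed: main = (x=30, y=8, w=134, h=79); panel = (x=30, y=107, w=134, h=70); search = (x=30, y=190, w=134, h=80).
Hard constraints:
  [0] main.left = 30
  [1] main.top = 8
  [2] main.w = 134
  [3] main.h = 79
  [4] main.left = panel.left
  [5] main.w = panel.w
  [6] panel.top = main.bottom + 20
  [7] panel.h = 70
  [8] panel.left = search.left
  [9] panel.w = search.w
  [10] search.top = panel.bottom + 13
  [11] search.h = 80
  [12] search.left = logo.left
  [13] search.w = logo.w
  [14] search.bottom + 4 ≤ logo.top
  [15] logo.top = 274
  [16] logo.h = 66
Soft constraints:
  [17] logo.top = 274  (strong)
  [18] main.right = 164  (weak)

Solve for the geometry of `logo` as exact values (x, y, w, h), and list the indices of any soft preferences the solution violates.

1. logo.x = 30  [search.left = logo.left]
2. logo.w = 134  [search.w = logo.w]
3. logo.y = 274  [logo.top = 274]
4. logo.h = 66  [logo.h = 66]

logo = (x=30, y=274, w=134, h=66)
violated soft preferences: none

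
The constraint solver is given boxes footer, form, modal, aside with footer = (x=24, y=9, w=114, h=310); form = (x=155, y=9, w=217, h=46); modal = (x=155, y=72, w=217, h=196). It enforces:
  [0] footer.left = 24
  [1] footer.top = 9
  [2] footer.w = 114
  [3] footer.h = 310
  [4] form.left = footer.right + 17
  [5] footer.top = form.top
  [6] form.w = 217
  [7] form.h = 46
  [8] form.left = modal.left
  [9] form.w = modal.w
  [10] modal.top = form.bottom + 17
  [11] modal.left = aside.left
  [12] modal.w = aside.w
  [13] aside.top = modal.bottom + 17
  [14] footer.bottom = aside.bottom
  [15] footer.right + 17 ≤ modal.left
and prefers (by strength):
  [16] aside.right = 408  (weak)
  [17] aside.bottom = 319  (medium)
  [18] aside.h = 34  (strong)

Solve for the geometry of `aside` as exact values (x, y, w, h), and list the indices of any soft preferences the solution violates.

1. aside.x = 155  [modal.left = aside.left]
2. aside.w = 217  [modal.w = aside.w]
3. aside.y = 285  [aside.top = modal.bottom + 17]
4. aside.h = 34  [footer.bottom = aside.bottom]

aside = (x=155, y=285, w=217, h=34)
violated soft preferences: 16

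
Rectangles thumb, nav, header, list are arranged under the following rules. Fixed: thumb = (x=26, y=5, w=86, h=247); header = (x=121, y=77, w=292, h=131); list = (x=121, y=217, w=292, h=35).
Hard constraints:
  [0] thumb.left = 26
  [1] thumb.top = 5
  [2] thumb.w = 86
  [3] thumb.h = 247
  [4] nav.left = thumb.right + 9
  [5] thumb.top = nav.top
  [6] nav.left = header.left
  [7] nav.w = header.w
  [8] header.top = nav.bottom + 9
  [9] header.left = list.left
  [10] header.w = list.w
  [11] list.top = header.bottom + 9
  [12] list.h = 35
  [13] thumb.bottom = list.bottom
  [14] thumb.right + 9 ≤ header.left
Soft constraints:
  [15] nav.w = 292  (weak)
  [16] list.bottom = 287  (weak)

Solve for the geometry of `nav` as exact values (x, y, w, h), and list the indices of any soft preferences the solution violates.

1. nav.x = 121  [nav.left = thumb.right + 9]
2. nav.y = 5  [thumb.top = nav.top]
3. nav.w = 292  [nav.w = header.w]
4. nav.h = 63  [header.top = nav.bottom + 9]

nav = (x=121, y=5, w=292, h=63)
violated soft preferences: 16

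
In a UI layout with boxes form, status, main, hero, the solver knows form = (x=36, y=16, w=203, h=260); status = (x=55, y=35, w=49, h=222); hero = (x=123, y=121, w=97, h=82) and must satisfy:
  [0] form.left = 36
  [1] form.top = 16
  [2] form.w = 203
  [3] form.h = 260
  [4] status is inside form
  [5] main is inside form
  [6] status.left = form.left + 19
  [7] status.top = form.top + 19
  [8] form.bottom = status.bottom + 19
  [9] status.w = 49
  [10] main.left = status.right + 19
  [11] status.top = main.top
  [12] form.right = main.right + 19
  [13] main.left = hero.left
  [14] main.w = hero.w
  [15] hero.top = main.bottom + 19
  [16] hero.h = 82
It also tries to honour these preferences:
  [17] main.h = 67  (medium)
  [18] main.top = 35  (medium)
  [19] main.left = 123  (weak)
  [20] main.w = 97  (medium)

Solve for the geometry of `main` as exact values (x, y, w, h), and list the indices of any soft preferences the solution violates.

1. main.x = 123  [main.left = status.right + 19]
2. main.y = 35  [status.top = main.top]
3. main.w = 97  [form.right = main.right + 19]
4. main.h = 67  [hero.top = main.bottom + 19]

main = (x=123, y=35, w=97, h=67)
violated soft preferences: none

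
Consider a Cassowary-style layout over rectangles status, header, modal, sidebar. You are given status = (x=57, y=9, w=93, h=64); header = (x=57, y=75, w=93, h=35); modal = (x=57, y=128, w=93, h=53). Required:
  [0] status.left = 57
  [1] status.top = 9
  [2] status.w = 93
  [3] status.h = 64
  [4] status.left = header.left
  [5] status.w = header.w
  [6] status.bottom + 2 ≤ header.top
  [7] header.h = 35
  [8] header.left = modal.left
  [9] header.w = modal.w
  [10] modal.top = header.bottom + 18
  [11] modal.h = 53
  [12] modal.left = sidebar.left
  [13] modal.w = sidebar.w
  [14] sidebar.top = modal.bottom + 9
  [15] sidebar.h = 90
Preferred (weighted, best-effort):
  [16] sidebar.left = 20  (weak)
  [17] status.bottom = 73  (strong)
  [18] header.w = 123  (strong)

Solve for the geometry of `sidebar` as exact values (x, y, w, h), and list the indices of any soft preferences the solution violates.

sidebar = (x=57, y=190, w=93, h=90)
violated soft preferences: 16, 18

1. sidebar.x = 57  [modal.left = sidebar.left]
2. sidebar.w = 93  [modal.w = sidebar.w]
3. sidebar.y = 190  [sidebar.top = modal.bottom + 9]
4. sidebar.h = 90  [sidebar.h = 90]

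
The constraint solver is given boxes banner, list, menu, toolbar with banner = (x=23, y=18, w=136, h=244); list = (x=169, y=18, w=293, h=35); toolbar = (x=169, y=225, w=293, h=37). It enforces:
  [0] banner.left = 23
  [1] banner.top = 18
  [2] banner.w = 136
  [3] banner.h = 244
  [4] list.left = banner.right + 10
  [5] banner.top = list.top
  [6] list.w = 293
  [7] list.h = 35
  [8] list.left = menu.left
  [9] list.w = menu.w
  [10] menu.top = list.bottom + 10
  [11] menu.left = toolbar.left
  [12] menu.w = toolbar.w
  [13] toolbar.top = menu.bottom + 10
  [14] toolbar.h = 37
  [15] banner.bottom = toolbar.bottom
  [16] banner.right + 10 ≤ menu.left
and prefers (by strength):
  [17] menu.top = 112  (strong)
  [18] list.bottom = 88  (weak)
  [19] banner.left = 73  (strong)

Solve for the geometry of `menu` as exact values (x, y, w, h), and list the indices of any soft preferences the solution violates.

1. menu.x = 169  [list.left = menu.left]
2. menu.w = 293  [list.w = menu.w]
3. menu.y = 63  [menu.top = list.bottom + 10]
4. menu.h = 152  [toolbar.top = menu.bottom + 10]

menu = (x=169, y=63, w=293, h=152)
violated soft preferences: 17, 18, 19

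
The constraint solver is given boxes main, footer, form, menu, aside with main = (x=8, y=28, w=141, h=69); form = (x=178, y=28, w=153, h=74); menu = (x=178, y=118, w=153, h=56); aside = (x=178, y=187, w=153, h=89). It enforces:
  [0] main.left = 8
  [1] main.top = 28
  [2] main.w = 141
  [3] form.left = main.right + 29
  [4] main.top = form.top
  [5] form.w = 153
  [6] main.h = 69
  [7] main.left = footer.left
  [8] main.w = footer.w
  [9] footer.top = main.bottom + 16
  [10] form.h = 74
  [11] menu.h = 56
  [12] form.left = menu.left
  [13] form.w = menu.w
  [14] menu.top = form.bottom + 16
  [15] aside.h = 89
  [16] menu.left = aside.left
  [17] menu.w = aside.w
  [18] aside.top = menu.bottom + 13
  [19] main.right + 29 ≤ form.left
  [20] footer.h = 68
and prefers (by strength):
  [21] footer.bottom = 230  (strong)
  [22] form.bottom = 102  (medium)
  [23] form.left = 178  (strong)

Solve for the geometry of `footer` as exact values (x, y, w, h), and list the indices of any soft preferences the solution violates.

footer = (x=8, y=113, w=141, h=68)
violated soft preferences: 21

1. footer.x = 8  [main.left = footer.left]
2. footer.w = 141  [main.w = footer.w]
3. footer.y = 113  [footer.top = main.bottom + 16]
4. footer.h = 68  [footer.h = 68]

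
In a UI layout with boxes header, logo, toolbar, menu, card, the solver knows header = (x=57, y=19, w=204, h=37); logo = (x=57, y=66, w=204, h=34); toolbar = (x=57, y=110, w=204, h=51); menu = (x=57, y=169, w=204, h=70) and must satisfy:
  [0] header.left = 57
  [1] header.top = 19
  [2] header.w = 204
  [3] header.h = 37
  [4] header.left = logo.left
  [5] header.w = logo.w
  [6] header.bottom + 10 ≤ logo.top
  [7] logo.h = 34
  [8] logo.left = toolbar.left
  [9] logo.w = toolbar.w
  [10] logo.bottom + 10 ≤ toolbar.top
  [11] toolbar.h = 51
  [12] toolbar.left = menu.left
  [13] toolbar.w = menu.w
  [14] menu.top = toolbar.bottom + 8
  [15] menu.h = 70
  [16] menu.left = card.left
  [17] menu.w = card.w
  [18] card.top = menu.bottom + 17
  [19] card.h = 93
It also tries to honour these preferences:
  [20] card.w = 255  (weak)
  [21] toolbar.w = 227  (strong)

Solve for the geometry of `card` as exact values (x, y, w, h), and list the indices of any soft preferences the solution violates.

card = (x=57, y=256, w=204, h=93)
violated soft preferences: 20, 21

1. card.x = 57  [menu.left = card.left]
2. card.w = 204  [menu.w = card.w]
3. card.y = 256  [card.top = menu.bottom + 17]
4. card.h = 93  [card.h = 93]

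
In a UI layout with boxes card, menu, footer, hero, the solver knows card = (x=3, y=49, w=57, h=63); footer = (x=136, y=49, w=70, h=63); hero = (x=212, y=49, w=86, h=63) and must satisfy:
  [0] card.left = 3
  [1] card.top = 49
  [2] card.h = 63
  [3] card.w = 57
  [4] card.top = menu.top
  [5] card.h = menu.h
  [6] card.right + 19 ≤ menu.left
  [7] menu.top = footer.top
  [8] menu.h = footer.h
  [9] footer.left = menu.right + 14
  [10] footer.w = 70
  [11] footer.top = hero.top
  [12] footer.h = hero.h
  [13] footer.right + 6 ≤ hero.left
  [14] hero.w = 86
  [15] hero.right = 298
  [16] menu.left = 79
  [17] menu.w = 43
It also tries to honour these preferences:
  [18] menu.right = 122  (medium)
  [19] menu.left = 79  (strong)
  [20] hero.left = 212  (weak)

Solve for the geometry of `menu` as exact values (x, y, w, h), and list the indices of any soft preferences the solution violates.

1. menu.y = 49  [card.top = menu.top]
2. menu.h = 63  [card.h = menu.h]
3. menu.x = 79  [menu.left = 79]
4. menu.w = 43  [menu.w = 43]

menu = (x=79, y=49, w=43, h=63)
violated soft preferences: none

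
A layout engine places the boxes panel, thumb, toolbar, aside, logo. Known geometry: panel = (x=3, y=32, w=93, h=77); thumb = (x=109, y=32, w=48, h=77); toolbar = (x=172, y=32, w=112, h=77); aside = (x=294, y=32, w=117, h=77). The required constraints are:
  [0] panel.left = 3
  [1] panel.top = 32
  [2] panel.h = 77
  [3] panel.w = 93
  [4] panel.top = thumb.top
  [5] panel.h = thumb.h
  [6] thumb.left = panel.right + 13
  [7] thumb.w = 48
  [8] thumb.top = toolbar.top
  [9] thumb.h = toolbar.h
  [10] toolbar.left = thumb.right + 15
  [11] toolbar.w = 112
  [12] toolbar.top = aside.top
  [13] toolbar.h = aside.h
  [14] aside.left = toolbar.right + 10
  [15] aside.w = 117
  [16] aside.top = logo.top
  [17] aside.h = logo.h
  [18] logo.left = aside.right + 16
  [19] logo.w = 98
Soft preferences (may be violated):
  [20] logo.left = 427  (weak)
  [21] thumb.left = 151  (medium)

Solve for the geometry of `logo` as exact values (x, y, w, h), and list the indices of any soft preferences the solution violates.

1. logo.y = 32  [aside.top = logo.top]
2. logo.h = 77  [aside.h = logo.h]
3. logo.x = 427  [logo.left = aside.right + 16]
4. logo.w = 98  [logo.w = 98]

logo = (x=427, y=32, w=98, h=77)
violated soft preferences: 21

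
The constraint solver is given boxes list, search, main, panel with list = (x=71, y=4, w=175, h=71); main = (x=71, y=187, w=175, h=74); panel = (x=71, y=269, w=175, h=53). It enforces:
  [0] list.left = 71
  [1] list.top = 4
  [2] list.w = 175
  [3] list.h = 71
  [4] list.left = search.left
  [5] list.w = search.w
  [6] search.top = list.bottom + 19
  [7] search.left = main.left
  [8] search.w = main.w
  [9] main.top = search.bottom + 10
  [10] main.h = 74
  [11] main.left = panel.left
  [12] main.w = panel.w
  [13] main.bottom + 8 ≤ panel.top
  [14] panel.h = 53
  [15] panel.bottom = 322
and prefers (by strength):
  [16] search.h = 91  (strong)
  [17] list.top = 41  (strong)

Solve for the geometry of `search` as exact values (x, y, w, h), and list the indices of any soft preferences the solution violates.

search = (x=71, y=94, w=175, h=83)
violated soft preferences: 16, 17

1. search.x = 71  [list.left = search.left]
2. search.w = 175  [list.w = search.w]
3. search.y = 94  [search.top = list.bottom + 19]
4. search.h = 83  [main.top = search.bottom + 10]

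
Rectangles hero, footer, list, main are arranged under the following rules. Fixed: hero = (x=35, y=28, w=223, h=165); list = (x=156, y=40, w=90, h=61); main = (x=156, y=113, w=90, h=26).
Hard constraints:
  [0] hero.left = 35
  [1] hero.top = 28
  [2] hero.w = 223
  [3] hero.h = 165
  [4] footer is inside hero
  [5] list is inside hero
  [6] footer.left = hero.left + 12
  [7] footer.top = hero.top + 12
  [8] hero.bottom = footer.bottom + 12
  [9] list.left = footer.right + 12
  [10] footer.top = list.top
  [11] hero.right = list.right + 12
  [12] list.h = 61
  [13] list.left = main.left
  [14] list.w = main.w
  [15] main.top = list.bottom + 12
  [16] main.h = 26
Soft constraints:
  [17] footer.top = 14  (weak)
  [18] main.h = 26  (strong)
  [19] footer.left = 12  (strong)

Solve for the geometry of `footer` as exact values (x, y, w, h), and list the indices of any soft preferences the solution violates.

footer = (x=47, y=40, w=97, h=141)
violated soft preferences: 17, 19

1. footer.x = 47  [footer.left = hero.left + 12]
2. footer.y = 40  [footer.top = hero.top + 12]
3. footer.h = 141  [hero.bottom = footer.bottom + 12]
4. footer.w = 97  [list.left = footer.right + 12]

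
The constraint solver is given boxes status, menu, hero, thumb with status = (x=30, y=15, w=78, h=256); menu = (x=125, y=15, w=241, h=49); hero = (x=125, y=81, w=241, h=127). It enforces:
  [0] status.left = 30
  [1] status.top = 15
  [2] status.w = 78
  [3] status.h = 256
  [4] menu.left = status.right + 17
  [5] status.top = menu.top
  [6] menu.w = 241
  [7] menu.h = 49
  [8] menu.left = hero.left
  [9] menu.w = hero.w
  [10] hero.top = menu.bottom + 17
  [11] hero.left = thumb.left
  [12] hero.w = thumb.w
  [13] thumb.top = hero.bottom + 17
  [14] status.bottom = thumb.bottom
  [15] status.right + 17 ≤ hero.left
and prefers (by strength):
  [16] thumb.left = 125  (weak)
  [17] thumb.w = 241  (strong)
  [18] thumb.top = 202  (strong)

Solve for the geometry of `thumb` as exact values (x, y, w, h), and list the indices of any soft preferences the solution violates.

1. thumb.x = 125  [hero.left = thumb.left]
2. thumb.w = 241  [hero.w = thumb.w]
3. thumb.y = 225  [thumb.top = hero.bottom + 17]
4. thumb.h = 46  [status.bottom = thumb.bottom]

thumb = (x=125, y=225, w=241, h=46)
violated soft preferences: 18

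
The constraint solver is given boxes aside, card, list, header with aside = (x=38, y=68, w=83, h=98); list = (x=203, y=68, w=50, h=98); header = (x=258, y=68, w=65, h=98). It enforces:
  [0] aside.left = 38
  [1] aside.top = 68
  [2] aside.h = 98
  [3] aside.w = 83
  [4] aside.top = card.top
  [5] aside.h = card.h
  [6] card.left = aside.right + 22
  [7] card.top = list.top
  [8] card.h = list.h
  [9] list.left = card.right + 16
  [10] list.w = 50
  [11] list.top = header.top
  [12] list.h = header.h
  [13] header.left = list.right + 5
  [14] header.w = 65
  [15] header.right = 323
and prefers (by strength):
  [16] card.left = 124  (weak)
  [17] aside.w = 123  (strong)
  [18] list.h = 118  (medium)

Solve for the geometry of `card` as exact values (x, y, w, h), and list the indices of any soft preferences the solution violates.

card = (x=143, y=68, w=44, h=98)
violated soft preferences: 16, 17, 18

1. card.y = 68  [aside.top = card.top]
2. card.h = 98  [aside.h = card.h]
3. card.x = 143  [card.left = aside.right + 22]
4. card.w = 44  [list.left = card.right + 16]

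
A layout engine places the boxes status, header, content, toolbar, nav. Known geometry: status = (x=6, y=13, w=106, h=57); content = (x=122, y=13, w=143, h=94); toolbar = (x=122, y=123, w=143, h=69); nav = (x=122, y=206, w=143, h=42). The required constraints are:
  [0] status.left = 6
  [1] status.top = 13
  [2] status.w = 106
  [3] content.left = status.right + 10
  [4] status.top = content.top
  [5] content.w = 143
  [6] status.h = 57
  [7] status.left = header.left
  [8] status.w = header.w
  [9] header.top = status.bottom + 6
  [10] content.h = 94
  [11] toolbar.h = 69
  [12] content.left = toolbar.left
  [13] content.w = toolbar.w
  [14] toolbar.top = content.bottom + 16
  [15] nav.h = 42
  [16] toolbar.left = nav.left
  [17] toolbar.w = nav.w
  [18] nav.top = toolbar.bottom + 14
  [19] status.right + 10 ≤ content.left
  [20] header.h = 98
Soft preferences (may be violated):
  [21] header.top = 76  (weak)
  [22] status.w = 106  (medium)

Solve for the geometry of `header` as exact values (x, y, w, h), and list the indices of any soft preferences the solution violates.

header = (x=6, y=76, w=106, h=98)
violated soft preferences: none

1. header.x = 6  [status.left = header.left]
2. header.w = 106  [status.w = header.w]
3. header.y = 76  [header.top = status.bottom + 6]
4. header.h = 98  [header.h = 98]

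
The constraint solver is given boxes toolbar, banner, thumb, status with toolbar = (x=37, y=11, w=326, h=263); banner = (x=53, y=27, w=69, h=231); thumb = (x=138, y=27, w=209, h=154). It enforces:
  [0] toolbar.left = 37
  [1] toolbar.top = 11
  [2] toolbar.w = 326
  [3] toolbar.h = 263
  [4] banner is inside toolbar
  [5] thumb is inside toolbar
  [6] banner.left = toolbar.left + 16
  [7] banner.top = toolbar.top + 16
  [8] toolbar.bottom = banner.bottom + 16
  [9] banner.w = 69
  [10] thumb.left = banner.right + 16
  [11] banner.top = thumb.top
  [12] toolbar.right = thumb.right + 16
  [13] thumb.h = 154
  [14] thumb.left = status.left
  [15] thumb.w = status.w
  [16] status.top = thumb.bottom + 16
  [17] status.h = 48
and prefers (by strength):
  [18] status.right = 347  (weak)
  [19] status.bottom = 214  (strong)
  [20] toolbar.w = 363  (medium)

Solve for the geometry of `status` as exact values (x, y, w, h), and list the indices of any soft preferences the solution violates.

1. status.x = 138  [thumb.left = status.left]
2. status.w = 209  [thumb.w = status.w]
3. status.y = 197  [status.top = thumb.bottom + 16]
4. status.h = 48  [status.h = 48]

status = (x=138, y=197, w=209, h=48)
violated soft preferences: 19, 20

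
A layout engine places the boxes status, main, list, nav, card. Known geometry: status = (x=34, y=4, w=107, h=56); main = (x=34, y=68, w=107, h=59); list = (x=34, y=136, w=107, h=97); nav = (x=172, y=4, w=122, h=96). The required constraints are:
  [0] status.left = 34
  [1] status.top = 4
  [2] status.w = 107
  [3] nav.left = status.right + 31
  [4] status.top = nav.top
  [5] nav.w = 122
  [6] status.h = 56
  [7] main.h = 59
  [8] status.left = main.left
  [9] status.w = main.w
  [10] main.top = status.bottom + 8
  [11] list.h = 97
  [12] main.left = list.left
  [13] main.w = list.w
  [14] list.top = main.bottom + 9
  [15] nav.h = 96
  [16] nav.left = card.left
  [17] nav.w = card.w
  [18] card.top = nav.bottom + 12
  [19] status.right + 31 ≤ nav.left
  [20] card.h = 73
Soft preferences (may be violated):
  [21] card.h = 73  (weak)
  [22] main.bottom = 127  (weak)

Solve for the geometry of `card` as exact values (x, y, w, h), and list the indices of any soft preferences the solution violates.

1. card.x = 172  [nav.left = card.left]
2. card.w = 122  [nav.w = card.w]
3. card.y = 112  [card.top = nav.bottom + 12]
4. card.h = 73  [card.h = 73]

card = (x=172, y=112, w=122, h=73)
violated soft preferences: none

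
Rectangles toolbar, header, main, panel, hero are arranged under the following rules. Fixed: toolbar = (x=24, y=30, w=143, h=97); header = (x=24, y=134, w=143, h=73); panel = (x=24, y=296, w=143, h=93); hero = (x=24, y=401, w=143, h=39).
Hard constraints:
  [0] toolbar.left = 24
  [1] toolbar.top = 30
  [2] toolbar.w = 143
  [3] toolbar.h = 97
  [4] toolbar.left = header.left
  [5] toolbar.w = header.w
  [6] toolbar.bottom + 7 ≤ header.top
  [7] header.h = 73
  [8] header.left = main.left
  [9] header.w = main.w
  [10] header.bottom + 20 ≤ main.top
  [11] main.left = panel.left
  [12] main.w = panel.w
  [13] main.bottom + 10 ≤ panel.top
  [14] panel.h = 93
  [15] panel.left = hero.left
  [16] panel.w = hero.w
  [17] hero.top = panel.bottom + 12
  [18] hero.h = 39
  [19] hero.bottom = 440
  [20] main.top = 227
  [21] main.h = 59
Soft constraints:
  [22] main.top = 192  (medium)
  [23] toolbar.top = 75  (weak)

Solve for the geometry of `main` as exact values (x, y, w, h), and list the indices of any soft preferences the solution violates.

main = (x=24, y=227, w=143, h=59)
violated soft preferences: 22, 23

1. main.x = 24  [header.left = main.left]
2. main.w = 143  [header.w = main.w]
3. main.y = 227  [main.top = 227]
4. main.h = 59  [main.h = 59]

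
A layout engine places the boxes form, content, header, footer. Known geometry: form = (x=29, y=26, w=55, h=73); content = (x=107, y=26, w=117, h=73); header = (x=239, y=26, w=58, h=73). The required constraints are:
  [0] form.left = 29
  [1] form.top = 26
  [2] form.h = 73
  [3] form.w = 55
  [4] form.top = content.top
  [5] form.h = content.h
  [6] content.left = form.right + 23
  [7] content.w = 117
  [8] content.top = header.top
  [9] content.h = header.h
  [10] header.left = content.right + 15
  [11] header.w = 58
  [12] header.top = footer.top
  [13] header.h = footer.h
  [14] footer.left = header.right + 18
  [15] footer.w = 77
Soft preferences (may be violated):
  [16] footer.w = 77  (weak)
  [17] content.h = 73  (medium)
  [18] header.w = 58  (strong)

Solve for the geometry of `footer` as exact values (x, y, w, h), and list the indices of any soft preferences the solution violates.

1. footer.y = 26  [header.top = footer.top]
2. footer.h = 73  [header.h = footer.h]
3. footer.x = 315  [footer.left = header.right + 18]
4. footer.w = 77  [footer.w = 77]

footer = (x=315, y=26, w=77, h=73)
violated soft preferences: none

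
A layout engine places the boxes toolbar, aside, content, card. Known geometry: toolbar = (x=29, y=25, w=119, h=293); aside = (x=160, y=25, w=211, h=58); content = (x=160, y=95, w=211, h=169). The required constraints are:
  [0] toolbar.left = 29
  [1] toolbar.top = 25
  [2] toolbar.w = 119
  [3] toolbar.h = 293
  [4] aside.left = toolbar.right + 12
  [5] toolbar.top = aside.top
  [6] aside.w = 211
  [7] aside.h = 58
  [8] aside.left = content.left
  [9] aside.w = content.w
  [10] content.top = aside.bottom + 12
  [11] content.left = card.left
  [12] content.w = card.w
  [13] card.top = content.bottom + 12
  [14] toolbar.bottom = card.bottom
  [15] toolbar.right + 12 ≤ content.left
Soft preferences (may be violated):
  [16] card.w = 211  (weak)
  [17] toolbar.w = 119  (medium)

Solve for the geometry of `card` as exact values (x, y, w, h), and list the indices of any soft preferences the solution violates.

card = (x=160, y=276, w=211, h=42)
violated soft preferences: none

1. card.x = 160  [content.left = card.left]
2. card.w = 211  [content.w = card.w]
3. card.y = 276  [card.top = content.bottom + 12]
4. card.h = 42  [toolbar.bottom = card.bottom]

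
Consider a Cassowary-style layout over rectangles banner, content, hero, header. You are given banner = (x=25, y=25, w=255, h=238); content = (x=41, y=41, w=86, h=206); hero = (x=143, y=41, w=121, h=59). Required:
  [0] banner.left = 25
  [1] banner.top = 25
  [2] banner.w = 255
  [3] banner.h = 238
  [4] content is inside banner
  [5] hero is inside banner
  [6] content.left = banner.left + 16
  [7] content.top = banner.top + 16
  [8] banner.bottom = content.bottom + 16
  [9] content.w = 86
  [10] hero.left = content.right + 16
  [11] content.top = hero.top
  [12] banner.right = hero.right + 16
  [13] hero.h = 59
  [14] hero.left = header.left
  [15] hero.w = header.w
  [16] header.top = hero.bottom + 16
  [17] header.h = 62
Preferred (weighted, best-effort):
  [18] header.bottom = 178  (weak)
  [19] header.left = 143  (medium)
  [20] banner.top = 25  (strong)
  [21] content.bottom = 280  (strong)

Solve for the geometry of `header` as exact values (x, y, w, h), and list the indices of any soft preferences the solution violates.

1. header.x = 143  [hero.left = header.left]
2. header.w = 121  [hero.w = header.w]
3. header.y = 116  [header.top = hero.bottom + 16]
4. header.h = 62  [header.h = 62]

header = (x=143, y=116, w=121, h=62)
violated soft preferences: 21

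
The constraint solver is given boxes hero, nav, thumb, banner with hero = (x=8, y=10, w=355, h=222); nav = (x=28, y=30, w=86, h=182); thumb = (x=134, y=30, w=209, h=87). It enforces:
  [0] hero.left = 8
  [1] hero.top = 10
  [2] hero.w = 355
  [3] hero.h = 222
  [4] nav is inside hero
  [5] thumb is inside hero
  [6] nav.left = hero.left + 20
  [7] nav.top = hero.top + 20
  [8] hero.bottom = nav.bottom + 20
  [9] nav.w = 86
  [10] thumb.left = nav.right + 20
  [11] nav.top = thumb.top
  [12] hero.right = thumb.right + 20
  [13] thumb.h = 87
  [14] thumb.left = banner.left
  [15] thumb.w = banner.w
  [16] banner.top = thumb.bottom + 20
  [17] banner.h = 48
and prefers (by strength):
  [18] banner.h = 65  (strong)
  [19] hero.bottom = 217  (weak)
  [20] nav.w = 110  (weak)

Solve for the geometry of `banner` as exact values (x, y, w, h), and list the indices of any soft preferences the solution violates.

1. banner.x = 134  [thumb.left = banner.left]
2. banner.w = 209  [thumb.w = banner.w]
3. banner.y = 137  [banner.top = thumb.bottom + 20]
4. banner.h = 48  [banner.h = 48]

banner = (x=134, y=137, w=209, h=48)
violated soft preferences: 18, 19, 20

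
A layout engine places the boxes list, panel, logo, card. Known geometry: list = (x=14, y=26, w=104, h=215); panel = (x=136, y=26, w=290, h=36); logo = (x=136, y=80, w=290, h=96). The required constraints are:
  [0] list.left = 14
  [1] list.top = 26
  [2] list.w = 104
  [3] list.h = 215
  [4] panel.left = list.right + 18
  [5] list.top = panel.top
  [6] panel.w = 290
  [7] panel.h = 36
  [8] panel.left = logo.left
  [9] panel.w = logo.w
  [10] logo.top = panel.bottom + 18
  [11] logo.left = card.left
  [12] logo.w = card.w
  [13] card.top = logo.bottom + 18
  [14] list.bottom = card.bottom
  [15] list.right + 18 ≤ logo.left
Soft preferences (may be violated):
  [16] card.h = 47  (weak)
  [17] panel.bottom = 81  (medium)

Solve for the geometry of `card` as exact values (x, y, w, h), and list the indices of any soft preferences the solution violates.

1. card.x = 136  [logo.left = card.left]
2. card.w = 290  [logo.w = card.w]
3. card.y = 194  [card.top = logo.bottom + 18]
4. card.h = 47  [list.bottom = card.bottom]

card = (x=136, y=194, w=290, h=47)
violated soft preferences: 17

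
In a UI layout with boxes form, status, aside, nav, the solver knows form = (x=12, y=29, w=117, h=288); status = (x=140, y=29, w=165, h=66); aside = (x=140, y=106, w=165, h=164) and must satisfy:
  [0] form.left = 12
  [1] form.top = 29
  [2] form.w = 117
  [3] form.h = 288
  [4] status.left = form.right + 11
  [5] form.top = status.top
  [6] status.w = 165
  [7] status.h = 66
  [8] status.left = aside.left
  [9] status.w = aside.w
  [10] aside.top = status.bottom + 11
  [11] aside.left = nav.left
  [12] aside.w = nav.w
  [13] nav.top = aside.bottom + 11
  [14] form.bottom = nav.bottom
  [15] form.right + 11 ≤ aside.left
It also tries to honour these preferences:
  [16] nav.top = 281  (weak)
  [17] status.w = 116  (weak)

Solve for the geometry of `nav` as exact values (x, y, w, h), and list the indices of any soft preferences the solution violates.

nav = (x=140, y=281, w=165, h=36)
violated soft preferences: 17

1. nav.x = 140  [aside.left = nav.left]
2. nav.w = 165  [aside.w = nav.w]
3. nav.y = 281  [nav.top = aside.bottom + 11]
4. nav.h = 36  [form.bottom = nav.bottom]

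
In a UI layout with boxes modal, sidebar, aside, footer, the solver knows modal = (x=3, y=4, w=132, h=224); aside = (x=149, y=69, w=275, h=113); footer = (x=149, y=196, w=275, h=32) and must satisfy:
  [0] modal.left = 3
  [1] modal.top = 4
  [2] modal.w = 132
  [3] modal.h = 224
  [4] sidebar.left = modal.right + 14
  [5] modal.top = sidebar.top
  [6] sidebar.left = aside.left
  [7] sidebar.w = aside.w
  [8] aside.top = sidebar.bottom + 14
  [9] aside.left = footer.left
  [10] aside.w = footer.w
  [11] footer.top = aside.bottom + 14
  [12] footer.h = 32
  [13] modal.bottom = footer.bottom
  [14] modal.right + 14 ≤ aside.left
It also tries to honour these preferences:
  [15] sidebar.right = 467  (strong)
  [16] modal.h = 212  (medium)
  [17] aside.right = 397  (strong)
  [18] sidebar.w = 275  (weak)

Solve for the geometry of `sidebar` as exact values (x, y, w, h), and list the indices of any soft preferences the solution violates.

1. sidebar.x = 149  [sidebar.left = modal.right + 14]
2. sidebar.y = 4  [modal.top = sidebar.top]
3. sidebar.w = 275  [sidebar.w = aside.w]
4. sidebar.h = 51  [aside.top = sidebar.bottom + 14]

sidebar = (x=149, y=4, w=275, h=51)
violated soft preferences: 15, 16, 17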